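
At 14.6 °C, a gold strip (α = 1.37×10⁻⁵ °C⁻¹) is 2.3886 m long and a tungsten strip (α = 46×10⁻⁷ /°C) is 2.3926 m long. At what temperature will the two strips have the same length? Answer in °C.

Equal length when α₁L₁ΔT − α₂L₂ΔT = L₂ − L₁ = 4.00×10⁻³ m
α₁L₁ = 3.272382×10⁻⁵, α₂L₂ = 1.100596×10⁻⁵ → Δ(αL) = 2.171786×10⁻⁵ m/K
ΔT = 4.00×10⁻³ / 2.171786×10⁻⁵ = 184.180 K, so T = 14.6 + 184.180 = 198.780 °C

T = 198.8 °C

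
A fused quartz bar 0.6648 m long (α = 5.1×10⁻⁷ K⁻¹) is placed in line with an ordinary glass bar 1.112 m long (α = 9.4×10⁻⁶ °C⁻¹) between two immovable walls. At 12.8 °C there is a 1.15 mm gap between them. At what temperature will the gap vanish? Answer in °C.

α₁L₁ = 3.39048×10⁻⁷ m/K, α₂L₂ = 1.04528×10⁻⁵ m/K → total 1.0791848×10⁻⁵ m/K
ΔT = g/(α₁L₁+α₂L₂) = 1.15×10⁻³ / 1.0791848×10⁻⁵ = 106.56 K
T = 12.8 + 106.56 = 119.36 °C

T = 119 °C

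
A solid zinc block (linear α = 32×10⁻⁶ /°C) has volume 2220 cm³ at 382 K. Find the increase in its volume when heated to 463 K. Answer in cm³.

ΔV = 17.3 cm³

Isotropic solid: β ≈ 3α = 9.6×10⁻⁵ /K; ΔT = 81 K
ΔV = 3αV₀ΔT = 3(32×10⁻⁶)(2220)(81) = 17.3 cm³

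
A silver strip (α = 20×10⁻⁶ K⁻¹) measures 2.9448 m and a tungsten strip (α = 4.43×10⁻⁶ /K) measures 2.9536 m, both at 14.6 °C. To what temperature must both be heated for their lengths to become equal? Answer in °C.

T = 206.7 °C

L₁(1 + α₁ΔT) = L₂(1 + α₂ΔT) ⇒ ΔT = (L₂ − L₁)/(α₁L₁ − α₂L₂)
L₂ − L₁ = 2.9536 − 2.9448 = 8.80×10⁻³ m
α₁L₁ − α₂L₂ = 20×10⁻⁶×2.9448 − 4.43×10⁻⁶×2.9536 = 4.5811552×10⁻⁵ m/K
ΔT = 8.80×10⁻³ / 4.5811552×10⁻⁵ = 192.091 K
T = 14.6 + 192.091 = 206.691 °C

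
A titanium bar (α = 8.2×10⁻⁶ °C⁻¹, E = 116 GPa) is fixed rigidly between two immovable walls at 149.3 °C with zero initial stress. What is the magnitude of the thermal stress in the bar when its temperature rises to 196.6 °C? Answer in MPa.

Fully constrained: the free strain ε = αΔT is blocked, so σ = Eε = EαΔT.
|ΔT| = 47.3 K
σ = 116×10⁹ × 8.2×10⁻⁶ × 47.3 = 4.50×10⁷ Pa

σ = 45.0 MPa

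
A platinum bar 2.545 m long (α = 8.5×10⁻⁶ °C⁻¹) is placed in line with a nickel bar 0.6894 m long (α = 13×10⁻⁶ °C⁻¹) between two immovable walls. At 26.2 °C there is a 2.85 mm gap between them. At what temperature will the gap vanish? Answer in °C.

Gap closes when ΔL₁ + ΔL₂ = 2.85 mm = 2.85×10⁻³ m
(α₁L₁ + α₂L₂)ΔT = g
α₁L₁ + α₂L₂ = 8.5×10⁻⁶×2.545 + 13×10⁻⁶×0.6894 = 3.05947×10⁻⁵ m/K
ΔT = 2.85×10⁻³ / 3.05947×10⁻⁵ = 93.15 K
T = 26.2 + 93.15 = 119.35 °C

T = 119 °C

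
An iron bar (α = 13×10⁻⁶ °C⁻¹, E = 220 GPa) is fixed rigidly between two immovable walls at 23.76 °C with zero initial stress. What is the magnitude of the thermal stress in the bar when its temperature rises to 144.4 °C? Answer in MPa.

Fully constrained: the free strain ε = αΔT is blocked, so σ = Eε = EαΔT.
|ΔT| = 120.64 K
σ = 220×10⁹ × 13×10⁻⁶ × 120.64 = 3.45×10⁸ Pa

σ = 345 MPa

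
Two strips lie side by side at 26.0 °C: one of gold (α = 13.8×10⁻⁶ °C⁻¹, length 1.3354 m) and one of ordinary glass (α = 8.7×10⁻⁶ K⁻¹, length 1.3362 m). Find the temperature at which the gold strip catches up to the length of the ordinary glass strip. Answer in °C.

Equal length when α₁L₁ΔT − α₂L₂ΔT = L₂ − L₁ = 8.00×10⁻⁴ m
α₁L₁ = 1.842852×10⁻⁵, α₂L₂ = 1.162494×10⁻⁵ → Δ(αL) = 6.80358×10⁻⁶ m/K
ΔT = 8.00×10⁻⁴ / 6.80358×10⁻⁶ = 117.585 K, so T = 26.0 + 117.585 = 143.585 °C

T = 143.6 °C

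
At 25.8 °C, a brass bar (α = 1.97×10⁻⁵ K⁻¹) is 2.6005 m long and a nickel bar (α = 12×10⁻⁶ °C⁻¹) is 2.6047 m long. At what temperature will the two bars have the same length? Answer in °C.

T = 236.1 °C

Equal length when α₁L₁ΔT − α₂L₂ΔT = L₂ − L₁ = 4.20×10⁻³ m
α₁L₁ = 5.122985×10⁻⁵, α₂L₂ = 3.12564×10⁻⁵ → Δ(αL) = 1.997345×10⁻⁵ m/K
ΔT = 4.20×10⁻³ / 1.997345×10⁻⁵ = 210.279 K, so T = 25.8 + 210.279 = 236.079 °C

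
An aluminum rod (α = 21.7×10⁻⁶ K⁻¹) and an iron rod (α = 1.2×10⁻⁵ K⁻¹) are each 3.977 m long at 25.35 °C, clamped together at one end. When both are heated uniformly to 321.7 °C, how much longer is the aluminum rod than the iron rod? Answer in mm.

ΔT = 296.35 K
aluminum: ΔL = 21.7×10⁻⁶ × 3.977 m × 296.35 = 2.5575×10⁻² m = 25.575 mm
iron: ΔL = 1.2×10⁻⁵ × 3.977 m × 296.35 = 1.4143×10⁻² m = 14.143 mm
difference = 25.575 − 14.143 = 11.432 mm

11.4 mm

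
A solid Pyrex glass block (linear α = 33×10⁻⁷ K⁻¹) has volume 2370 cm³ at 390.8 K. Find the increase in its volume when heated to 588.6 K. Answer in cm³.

Isotropic solid: β ≈ 3α = 9.9×10⁻⁶ /K; ΔT = 197.8 K
ΔV = 3αV₀ΔT = 3(33×10⁻⁷)(2370)(197.8) = 4.64 cm³

ΔV = 4.64 cm³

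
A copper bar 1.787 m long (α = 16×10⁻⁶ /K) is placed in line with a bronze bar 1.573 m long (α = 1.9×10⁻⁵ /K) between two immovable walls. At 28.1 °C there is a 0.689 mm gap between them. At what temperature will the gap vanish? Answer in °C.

T = 39.9 °C

Gap closes when ΔL₁ + ΔL₂ = 0.689 mm = 6.89×10⁻⁴ m
(α₁L₁ + α₂L₂)ΔT = g
α₁L₁ + α₂L₂ = 16×10⁻⁶×1.787 + 1.9×10⁻⁵×1.573 = 5.8479×10⁻⁵ m/K
ΔT = 6.89×10⁻⁴ / 5.8479×10⁻⁵ = 11.782 K
T = 28.1 + 11.782 = 39.882 °C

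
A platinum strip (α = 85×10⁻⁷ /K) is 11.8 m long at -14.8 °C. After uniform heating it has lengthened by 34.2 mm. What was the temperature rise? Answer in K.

ΔT = 341 K

ΔL = αL₀ΔT ⇒ ΔT = ΔL / (αL₀)
ΔT = 34.2×10⁻³ m / (85×10⁻⁷ × 11.8 m) = 340.98 K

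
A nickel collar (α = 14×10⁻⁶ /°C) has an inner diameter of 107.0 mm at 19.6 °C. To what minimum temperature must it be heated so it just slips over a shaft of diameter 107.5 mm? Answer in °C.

T = 353 °C

Required Δd = 107.5 − 107.0 = 0.5 mm
Δd = αd₀ΔT ⇒ ΔT = Δd/(αd₀) = 0.5 / (14×10⁻⁶ × 107.0) = 333.78 K
T_min = 19.6 + 333.78 = 353.38 °C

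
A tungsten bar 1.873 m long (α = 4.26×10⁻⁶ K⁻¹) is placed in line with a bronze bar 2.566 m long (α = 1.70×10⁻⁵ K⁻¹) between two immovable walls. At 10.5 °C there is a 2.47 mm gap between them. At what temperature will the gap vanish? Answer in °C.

Gap closes when ΔL₁ + ΔL₂ = 2.47 mm = 2.47×10⁻³ m
(α₁L₁ + α₂L₂)ΔT = g
α₁L₁ + α₂L₂ = 4.26×10⁻⁶×1.873 + 1.70×10⁻⁵×2.566 = 5.160098×10⁻⁵ m/K
ΔT = 2.47×10⁻³ / 5.160098×10⁻⁵ = 47.867 K
T = 10.5 + 47.867 = 58.367 °C

T = 58.4 °C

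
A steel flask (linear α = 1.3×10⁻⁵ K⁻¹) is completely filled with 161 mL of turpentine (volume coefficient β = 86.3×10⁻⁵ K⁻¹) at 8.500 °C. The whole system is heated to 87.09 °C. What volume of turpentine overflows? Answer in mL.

10.4 mL

The flask also expands: β_container ≈ 3α = 3.9×10⁻⁵ /K
Net overflow = V₀(β_liq − 3α_cont)ΔT
β − 3α = 8.63×10⁻⁴ − 3.9×10⁻⁵ = 8.24×10⁻⁴ /K; ΔT = 78.590 K
ΔV = 161 × 8.24×10⁻⁴ × 78.590 = 10.4 mL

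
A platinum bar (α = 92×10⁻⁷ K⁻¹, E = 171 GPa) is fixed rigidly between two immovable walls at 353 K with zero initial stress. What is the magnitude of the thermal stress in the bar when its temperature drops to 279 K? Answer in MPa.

Fully constrained: the free strain ε = αΔT is blocked, so σ = Eε = EαΔT.
|ΔT| = 74 K
σ = 171×10⁹ × 92×10⁻⁷ × 74 = 1.16×10⁸ Pa

σ = 116 MPa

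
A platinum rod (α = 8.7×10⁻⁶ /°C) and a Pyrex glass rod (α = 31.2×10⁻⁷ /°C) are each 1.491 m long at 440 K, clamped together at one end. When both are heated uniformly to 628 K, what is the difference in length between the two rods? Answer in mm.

ΔT = 188 K
platinum: ΔL = 8.7×10⁻⁶ × 1.491 m × 188 = 2.4387×10⁻³ m = 2.4387 mm
Pyrex glass: ΔL = 31.2×10⁻⁷ × 1.491 m × 188 = 8.7456×10⁻⁴ m = 0.87456 mm
difference = 2.4387 − 0.87456 = 1.56414 mm

1.56 mm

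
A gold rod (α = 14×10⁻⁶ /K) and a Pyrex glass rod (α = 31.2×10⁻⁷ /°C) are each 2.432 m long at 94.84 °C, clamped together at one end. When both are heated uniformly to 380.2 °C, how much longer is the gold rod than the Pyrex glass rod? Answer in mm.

7.55 mm

ΔT = 285.36 K
gold: ΔL = 14×10⁻⁶ × 2.432 m × 285.36 = 9.7159×10⁻³ m = 9.7159 mm
Pyrex glass: ΔL = 31.2×10⁻⁷ × 2.432 m × 285.36 = 2.1653×10⁻³ m = 2.1653 mm
difference = 9.7159 − 2.1653 = 7.5506 mm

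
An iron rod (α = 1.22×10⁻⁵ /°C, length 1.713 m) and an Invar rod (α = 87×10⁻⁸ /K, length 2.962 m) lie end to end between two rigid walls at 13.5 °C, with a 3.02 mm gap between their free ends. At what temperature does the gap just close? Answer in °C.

α₁L₁ = 2.08986×10⁻⁵ m/K, α₂L₂ = 2.57694×10⁻⁶ m/K → total 2.347554×10⁻⁵ m/K
ΔT = g/(α₁L₁+α₂L₂) = 3.02×10⁻³ / 2.347554×10⁻⁵ = 128.64 K
T = 13.5 + 128.64 = 142.14 °C

T = 142 °C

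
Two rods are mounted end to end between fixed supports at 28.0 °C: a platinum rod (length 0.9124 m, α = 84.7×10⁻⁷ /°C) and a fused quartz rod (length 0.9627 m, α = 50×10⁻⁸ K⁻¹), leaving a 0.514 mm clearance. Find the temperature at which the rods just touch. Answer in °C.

T = 90.6 °C

Gap closes when ΔL₁ + ΔL₂ = 0.514 mm = 5.14×10⁻⁴ m
(α₁L₁ + α₂L₂)ΔT = g
α₁L₁ + α₂L₂ = 84.7×10⁻⁷×0.9124 + 50×10⁻⁸×0.9627 = 8.209378×10⁻⁶ m/K
ΔT = 5.14×10⁻⁴ / 8.209378×10⁻⁶ = 62.611 K
T = 28.0 + 62.611 = 90.611 °C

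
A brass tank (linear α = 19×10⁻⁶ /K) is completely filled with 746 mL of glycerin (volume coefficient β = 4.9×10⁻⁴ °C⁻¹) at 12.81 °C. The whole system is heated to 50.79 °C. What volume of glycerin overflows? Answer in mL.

12.3 mL

The tank also expands: β_container ≈ 3α = 5.7×10⁻⁵ /K
Net overflow = V₀(β_liq − 3α_cont)ΔT
β − 3α = 4.90×10⁻⁴ − 5.7×10⁻⁵ = 4.33×10⁻⁴ /K; ΔT = 37.98 K
ΔV = 746 × 4.33×10⁻⁴ × 37.98 = 12.3 mL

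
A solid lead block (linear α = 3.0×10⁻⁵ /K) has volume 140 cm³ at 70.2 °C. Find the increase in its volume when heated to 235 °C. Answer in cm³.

ΔV = 2.08 cm³

Isotropic solid: β ≈ 3α = 9.0×10⁻⁵ /K; ΔT = 164.8 K
ΔV = 3αV₀ΔT = 3(3.0×10⁻⁵)(140)(164.8) = 2.08 cm³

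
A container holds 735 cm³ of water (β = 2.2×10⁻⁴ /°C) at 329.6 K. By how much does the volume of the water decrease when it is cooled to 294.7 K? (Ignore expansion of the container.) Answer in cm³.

ΔV = 5.64 cm³

|ΔT| = |294.7 − 329.6| = 34.9 K
ΔV = βV₀ΔT = (2.2×10⁻⁴)(735)(34.9) = 5.64 cm³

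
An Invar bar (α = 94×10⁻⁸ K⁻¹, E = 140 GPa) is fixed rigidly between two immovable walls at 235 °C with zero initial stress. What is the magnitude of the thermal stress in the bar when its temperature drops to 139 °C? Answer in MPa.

Fully constrained: the free strain ε = αΔT is blocked, so σ = Eε = EαΔT.
|ΔT| = 96 K
σ = 140×10⁹ × 94×10⁻⁸ × 96 = 1.26×10⁷ Pa

σ = 12.6 MPa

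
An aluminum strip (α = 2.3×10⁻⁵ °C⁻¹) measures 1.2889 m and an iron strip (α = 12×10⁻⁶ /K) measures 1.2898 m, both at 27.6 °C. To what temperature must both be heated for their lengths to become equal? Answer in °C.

L₁(1 + α₁ΔT) = L₂(1 + α₂ΔT) ⇒ ΔT = (L₂ − L₁)/(α₁L₁ − α₂L₂)
L₂ − L₁ = 1.2898 − 1.2889 = 9.00×10⁻⁴ m
α₁L₁ − α₂L₂ = 2.3×10⁻⁵×1.2889 − 12×10⁻⁶×1.2898 = 1.41671×10⁻⁵ m/K
ΔT = 9.00×10⁻⁴ / 1.41671×10⁻⁵ = 63.5275 K
T = 27.6 + 63.5275 = 91.1275 °C

T = 91.13 °C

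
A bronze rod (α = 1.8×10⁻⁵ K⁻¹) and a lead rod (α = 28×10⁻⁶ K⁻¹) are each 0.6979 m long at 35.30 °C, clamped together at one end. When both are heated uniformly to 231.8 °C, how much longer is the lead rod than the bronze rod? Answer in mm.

ΔT = 196.50 K
bronze: ΔL = 1.8×10⁻⁵ × 0.6979 m × 196.50 = 2.4685×10⁻³ m = 2.4685 mm
lead: ΔL = 28×10⁻⁶ × 0.6979 m × 196.50 = 3.8398×10⁻³ m = 3.8398 mm
difference = 3.8398 − 2.4685 = 1.3713 mm

1.37 mm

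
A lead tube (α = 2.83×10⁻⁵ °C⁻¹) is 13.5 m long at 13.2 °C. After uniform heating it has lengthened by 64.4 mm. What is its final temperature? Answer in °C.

T = 182 °C

ΔL = αL₀ΔT ⇒ ΔT = ΔL / (αL₀)
ΔT = 64.4×10⁻³ m / (2.83×10⁻⁵ × 13.5 m) = 168.56 K
T = 13.2 + 168.56 = 181.76 °C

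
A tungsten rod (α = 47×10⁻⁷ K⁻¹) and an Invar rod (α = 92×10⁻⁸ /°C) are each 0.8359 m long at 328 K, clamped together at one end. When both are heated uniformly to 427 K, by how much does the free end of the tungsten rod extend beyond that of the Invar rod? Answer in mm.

ΔT = 99 K
tungsten: ΔL = 47×10⁻⁷ × 0.8359 m × 99 = 3.8894×10⁻⁴ m = 0.38894 mm
Invar: ΔL = 92×10⁻⁸ × 0.8359 m × 99 = 7.6134×10⁻⁵ m = 0.076134 mm
difference = 0.38894 − 0.076134 = 0.312806 mm

0.313 mm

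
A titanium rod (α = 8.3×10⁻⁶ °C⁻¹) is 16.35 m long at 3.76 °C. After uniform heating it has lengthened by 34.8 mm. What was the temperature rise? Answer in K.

ΔL = αL₀ΔT ⇒ ΔT = ΔL / (αL₀)
ΔT = 34.8×10⁻³ m / (8.3×10⁻⁶ × 16.35 m) = 256.44 K

ΔT = 256 K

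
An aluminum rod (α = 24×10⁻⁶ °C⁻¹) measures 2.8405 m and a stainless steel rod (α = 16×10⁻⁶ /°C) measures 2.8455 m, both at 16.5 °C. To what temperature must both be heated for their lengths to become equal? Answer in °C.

L₁(1 + α₁ΔT) = L₂(1 + α₂ΔT) ⇒ ΔT = (L₂ − L₁)/(α₁L₁ − α₂L₂)
L₂ − L₁ = 2.8455 − 2.8405 = 5.00×10⁻³ m
α₁L₁ − α₂L₂ = 24×10⁻⁶×2.8405 − 16×10⁻⁶×2.8455 = 2.2644×10⁻⁵ m/K
ΔT = 5.00×10⁻³ / 2.2644×10⁻⁵ = 220.809 K
T = 16.5 + 220.809 = 237.309 °C

T = 237.3 °C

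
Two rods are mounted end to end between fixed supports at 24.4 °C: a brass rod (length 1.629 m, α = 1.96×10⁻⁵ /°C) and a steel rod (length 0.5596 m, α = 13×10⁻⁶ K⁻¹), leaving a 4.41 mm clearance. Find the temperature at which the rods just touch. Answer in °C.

α₁L₁ = 3.19284×10⁻⁵ m/K, α₂L₂ = 7.2748×10⁻⁶ m/K → total 3.92032×10⁻⁵ m/K
ΔT = g/(α₁L₁+α₂L₂) = 4.41×10⁻³ / 3.92032×10⁻⁵ = 112.49 K
T = 24.4 + 112.49 = 136.89 °C

T = 137 °C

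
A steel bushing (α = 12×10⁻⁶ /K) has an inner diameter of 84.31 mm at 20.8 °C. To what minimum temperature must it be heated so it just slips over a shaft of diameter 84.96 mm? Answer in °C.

T = 663 °C

Required Δd = 84.96 − 84.31 = 0.65 mm
Δd = αd₀ΔT ⇒ ΔT = Δd/(αd₀) = 0.65 / (12×10⁻⁶ × 84.31) = 642.47 K
T_min = 20.8 + 642.47 = 663.27 °C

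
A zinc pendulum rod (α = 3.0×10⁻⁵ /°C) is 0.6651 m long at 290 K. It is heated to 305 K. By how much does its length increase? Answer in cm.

|ΔT| = |305 − 290| = 15 K
ΔL = αL₀ΔT = (3.0×10⁻⁵)(0.6651)(15) = 2.99×10⁻⁴ m

ΔL = 0.0299 cm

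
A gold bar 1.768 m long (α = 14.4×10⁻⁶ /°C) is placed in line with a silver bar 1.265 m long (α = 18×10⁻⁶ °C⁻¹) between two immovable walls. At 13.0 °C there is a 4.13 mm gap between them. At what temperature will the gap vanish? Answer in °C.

Gap closes when ΔL₁ + ΔL₂ = 4.13 mm = 4.13×10⁻³ m
(α₁L₁ + α₂L₂)ΔT = g
α₁L₁ + α₂L₂ = 14.4×10⁻⁶×1.768 + 18×10⁻⁶×1.265 = 4.82292×10⁻⁵ m/K
ΔT = 4.13×10⁻³ / 4.82292×10⁻⁵ = 85.633 K
T = 13.0 + 85.633 = 98.633 °C

T = 98.6 °C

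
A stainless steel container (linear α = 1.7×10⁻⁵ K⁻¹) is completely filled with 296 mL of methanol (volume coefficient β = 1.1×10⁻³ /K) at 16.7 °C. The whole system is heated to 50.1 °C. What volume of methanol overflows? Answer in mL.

The container also expands: β_container ≈ 3α = 5.1×10⁻⁵ /K
Net overflow = V₀(β_liq − 3α_cont)ΔT
β − 3α = 1.10×10⁻³ − 5.1×10⁻⁵ = 1.049×10⁻³ /K; ΔT = 33.4 K
ΔV = 296 × 1.049×10⁻³ × 33.4 = 10.4 mL

10.4 mL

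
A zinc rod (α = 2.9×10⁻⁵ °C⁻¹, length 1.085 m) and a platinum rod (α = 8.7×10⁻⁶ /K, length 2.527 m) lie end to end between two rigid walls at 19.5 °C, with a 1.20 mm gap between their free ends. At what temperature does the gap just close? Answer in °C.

T = 42.0 °C

Gap closes when ΔL₁ + ΔL₂ = 1.20 mm = 1.20×10⁻³ m
(α₁L₁ + α₂L₂)ΔT = g
α₁L₁ + α₂L₂ = 2.9×10⁻⁵×1.085 + 8.7×10⁻⁶×2.527 = 5.34499×10⁻⁵ m/K
ΔT = 1.20×10⁻³ / 5.34499×10⁻⁵ = 22.451 K
T = 19.5 + 22.451 = 41.951 °C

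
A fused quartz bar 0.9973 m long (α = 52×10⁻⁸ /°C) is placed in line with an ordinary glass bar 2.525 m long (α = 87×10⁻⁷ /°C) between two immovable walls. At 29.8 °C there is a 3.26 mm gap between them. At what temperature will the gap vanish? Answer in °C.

α₁L₁ = 5.18596×10⁻⁷ m/K, α₂L₂ = 2.19675×10⁻⁵ m/K → total 2.2486096×10⁻⁵ m/K
ΔT = g/(α₁L₁+α₂L₂) = 3.26×10⁻³ / 2.2486096×10⁻⁵ = 144.98 K
T = 29.8 + 144.98 = 174.78 °C

T = 175 °C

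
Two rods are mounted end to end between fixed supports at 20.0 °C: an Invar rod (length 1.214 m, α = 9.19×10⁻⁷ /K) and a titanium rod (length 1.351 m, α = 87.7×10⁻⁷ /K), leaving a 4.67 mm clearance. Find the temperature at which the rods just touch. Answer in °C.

Gap closes when ΔL₁ + ΔL₂ = 4.67 mm = 4.67×10⁻³ m
(α₁L₁ + α₂L₂)ΔT = g
α₁L₁ + α₂L₂ = 9.19×10⁻⁷×1.214 + 87.7×10⁻⁷×1.351 = 1.2963936×10⁻⁵ m/K
ΔT = 4.67×10⁻³ / 1.2963936×10⁻⁵ = 360.23 K
T = 20.0 + 360.23 = 380.23 °C

T = 380 °C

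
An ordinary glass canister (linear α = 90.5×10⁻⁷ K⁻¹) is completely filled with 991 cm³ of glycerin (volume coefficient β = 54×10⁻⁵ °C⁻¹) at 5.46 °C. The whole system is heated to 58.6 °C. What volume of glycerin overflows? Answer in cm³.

27.0 cm³

The canister also expands: β_container ≈ 3α = 2.715×10⁻⁵ /K
Net overflow = V₀(β_liq − 3α_cont)ΔT
β − 3α = 5.40×10⁻⁴ − 2.715×10⁻⁵ = 5.1285×10⁻⁴ /K; ΔT = 53.14 K
ΔV = 991 × 5.1285×10⁻⁴ × 53.14 = 27.0 cm³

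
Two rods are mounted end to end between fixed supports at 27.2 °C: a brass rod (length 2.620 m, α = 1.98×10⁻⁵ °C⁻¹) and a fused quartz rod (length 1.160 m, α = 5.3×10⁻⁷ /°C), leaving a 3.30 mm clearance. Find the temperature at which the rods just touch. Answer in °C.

Gap closes when ΔL₁ + ΔL₂ = 3.30 mm = 3.30×10⁻³ m
(α₁L₁ + α₂L₂)ΔT = g
α₁L₁ + α₂L₂ = 1.98×10⁻⁵×2.620 + 5.3×10⁻⁷×1.160 = 5.24908×10⁻⁵ m/K
ΔT = 3.30×10⁻³ / 5.24908×10⁻⁵ = 62.868 K
T = 27.2 + 62.868 = 90.068 °C

T = 90.1 °C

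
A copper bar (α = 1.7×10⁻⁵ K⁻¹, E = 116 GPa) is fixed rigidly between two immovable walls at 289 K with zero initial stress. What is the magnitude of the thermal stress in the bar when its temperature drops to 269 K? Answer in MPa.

Fully constrained: the free strain ε = αΔT is blocked, so σ = Eε = EαΔT.
|ΔT| = 20 K
σ = 116×10⁹ × 1.7×10⁻⁵ × 20 = 3.94×10⁷ Pa

σ = 39.4 MPa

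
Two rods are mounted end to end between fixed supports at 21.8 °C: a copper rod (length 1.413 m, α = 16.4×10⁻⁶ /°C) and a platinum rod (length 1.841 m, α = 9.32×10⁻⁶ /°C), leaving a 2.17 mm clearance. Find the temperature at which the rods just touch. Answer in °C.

T = 75.6 °C

α₁L₁ = 2.31732×10⁻⁵ m/K, α₂L₂ = 1.715812×10⁻⁵ m/K → total 4.033132×10⁻⁵ m/K
ΔT = g/(α₁L₁+α₂L₂) = 2.17×10⁻³ / 4.033132×10⁻⁵ = 53.804 K
T = 21.8 + 53.804 = 75.604 °C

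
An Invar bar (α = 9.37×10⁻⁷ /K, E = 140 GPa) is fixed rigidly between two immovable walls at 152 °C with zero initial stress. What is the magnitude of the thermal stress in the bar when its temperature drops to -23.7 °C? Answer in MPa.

Fully constrained: the free strain ε = αΔT is blocked, so σ = Eε = EαΔT.
|ΔT| = 175.7 K
σ = 140×10⁹ × 9.37×10⁻⁷ × 175.7 = 2.30×10⁷ Pa

σ = 23.0 MPa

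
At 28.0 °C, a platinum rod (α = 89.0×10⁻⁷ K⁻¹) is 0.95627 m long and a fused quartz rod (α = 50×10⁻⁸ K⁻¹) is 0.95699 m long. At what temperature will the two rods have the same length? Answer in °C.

T = 117.6 °C

L₁(1 + α₁ΔT) = L₂(1 + α₂ΔT) ⇒ ΔT = (L₂ − L₁)/(α₁L₁ − α₂L₂)
L₂ − L₁ = 0.95699 − 0.95627 = 7.20×10⁻⁴ m
α₁L₁ − α₂L₂ = 89.0×10⁻⁷×0.95627 − 50×10⁻⁸×0.95699 = 8.032308×10⁻⁶ m/K
ΔT = 7.20×10⁻⁴ / 8.032308×10⁻⁶ = 89.638 K
T = 28.0 + 89.638 = 117.638 °C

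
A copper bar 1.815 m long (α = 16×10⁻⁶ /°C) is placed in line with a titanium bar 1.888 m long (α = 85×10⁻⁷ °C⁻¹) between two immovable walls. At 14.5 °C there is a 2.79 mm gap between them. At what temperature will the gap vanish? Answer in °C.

T = 76.4 °C

Gap closes when ΔL₁ + ΔL₂ = 2.79 mm = 2.79×10⁻³ m
(α₁L₁ + α₂L₂)ΔT = g
α₁L₁ + α₂L₂ = 16×10⁻⁶×1.815 + 85×10⁻⁷×1.888 = 4.5088×10⁻⁵ m/K
ΔT = 2.79×10⁻³ / 4.5088×10⁻⁵ = 61.879 K
T = 14.5 + 61.879 = 76.379 °C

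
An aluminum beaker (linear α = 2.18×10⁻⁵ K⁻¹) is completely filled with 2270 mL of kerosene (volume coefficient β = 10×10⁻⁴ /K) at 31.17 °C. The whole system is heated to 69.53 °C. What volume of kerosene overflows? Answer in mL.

The beaker also expands: β_container ≈ 3α = 6.54×10⁻⁵ /K
Net overflow = V₀(β_liq − 3α_cont)ΔT
β − 3α = 1.00×10⁻³ − 6.54×10⁻⁵ = 9.346×10⁻⁴ /K; ΔT = 38.36 K
ΔV = 2270 × 9.346×10⁻⁴ × 38.36 = 81.4 mL

81.4 mL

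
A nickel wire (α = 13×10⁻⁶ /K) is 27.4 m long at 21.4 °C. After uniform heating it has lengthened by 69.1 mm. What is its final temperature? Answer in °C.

ΔL = αL₀ΔT ⇒ ΔT = ΔL / (αL₀)
ΔT = 69.1×10⁻³ m / (13×10⁻⁶ × 27.4 m) = 193.99 K
T = 21.4 + 193.99 = 215.39 °C

T = 215 °C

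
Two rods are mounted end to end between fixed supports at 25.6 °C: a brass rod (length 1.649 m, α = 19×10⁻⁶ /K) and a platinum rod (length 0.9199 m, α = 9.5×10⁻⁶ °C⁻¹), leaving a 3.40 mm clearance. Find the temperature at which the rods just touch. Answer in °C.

Gap closes when ΔL₁ + ΔL₂ = 3.40 mm = 3.40×10⁻³ m
(α₁L₁ + α₂L₂)ΔT = g
α₁L₁ + α₂L₂ = 19×10⁻⁶×1.649 + 9.5×10⁻⁶×0.9199 = 4.007005×10⁻⁵ m/K
ΔT = 3.40×10⁻³ / 4.007005×10⁻⁵ = 84.85 K
T = 25.6 + 84.85 = 110.45 °C

T = 110 °C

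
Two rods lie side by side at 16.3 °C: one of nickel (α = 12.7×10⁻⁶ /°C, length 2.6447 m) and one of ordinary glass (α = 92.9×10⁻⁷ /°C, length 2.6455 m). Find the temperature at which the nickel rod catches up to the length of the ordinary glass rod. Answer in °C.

Equal length when α₁L₁ΔT − α₂L₂ΔT = L₂ − L₁ = 8.00×10⁻⁴ m
α₁L₁ = 3.358769×10⁻⁵, α₂L₂ = 2.4576695×10⁻⁵ → Δ(αL) = 9.010995×10⁻⁶ m/K
ΔT = 8.00×10⁻⁴ / 9.010995×10⁻⁶ = 88.780 K, so T = 16.3 + 88.780 = 105.080 °C

T = 105.1 °C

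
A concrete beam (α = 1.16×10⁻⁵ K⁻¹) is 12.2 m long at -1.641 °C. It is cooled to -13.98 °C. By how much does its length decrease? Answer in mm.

ΔL = 1.75 mm

|ΔT| = |-13.98 − (-1.641)| = 12.339 K
ΔL = αL₀ΔT = (1.16×10⁻⁵)(12.2)(12.339) = 1.75×10⁻³ m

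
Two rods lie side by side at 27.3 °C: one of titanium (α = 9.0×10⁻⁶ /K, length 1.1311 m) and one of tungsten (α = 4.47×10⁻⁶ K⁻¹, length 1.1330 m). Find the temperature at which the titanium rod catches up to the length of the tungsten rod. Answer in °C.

T = 398.7 °C

Equal length when α₁L₁ΔT − α₂L₂ΔT = L₂ − L₁ = 1.90×10⁻³ m
α₁L₁ = 1.01799×10⁻⁵, α₂L₂ = 5.06451×10⁻⁶ → Δ(αL) = 5.11539×10⁻⁶ m/K
ΔT = 1.90×10⁻³ / 5.11539×10⁻⁶ = 371.428 K, so T = 27.3 + 371.428 = 398.728 °C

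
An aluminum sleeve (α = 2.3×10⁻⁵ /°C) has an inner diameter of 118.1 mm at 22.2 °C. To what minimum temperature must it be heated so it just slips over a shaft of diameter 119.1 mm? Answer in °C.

Required Δd = 119.1 − 118.1 = 1.0 mm
Δd = αd₀ΔT ⇒ ΔT = Δd/(αd₀) = 1.0 / (2.3×10⁻⁵ × 118.1) = 368.15 K
T_min = 22.2 + 368.15 = 390.35 °C

T = 390 °C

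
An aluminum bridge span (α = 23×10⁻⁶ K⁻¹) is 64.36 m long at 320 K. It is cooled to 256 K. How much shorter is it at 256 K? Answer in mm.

ΔL = 94.7 mm

|ΔT| = |256 − 320| = 64 K
ΔL = αL₀ΔT = (23×10⁻⁶)(64.36)(64) = 9.47×10⁻² m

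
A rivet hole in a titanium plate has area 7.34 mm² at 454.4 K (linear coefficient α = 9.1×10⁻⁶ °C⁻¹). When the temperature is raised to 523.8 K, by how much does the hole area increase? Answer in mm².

Area coefficient ≈ 2α; |ΔT| = 69.4 K
ΔA = 2αA₀ΔT = 2(9.1×10⁻⁶)(7.34)(69.4) = 9.27×10⁻³ mm²

ΔA = 0.00927 mm²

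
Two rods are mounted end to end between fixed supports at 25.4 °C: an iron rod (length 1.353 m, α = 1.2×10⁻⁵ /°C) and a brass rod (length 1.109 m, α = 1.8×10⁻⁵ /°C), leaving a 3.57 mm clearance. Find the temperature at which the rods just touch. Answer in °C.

T = 124 °C

Gap closes when ΔL₁ + ΔL₂ = 3.57 mm = 3.57×10⁻³ m
(α₁L₁ + α₂L₂)ΔT = g
α₁L₁ + α₂L₂ = 1.2×10⁻⁵×1.353 + 1.8×10⁻⁵×1.109 = 3.6198×10⁻⁵ m/K
ΔT = 3.57×10⁻³ / 3.6198×10⁻⁵ = 98.62 K
T = 25.4 + 98.62 = 124.02 °C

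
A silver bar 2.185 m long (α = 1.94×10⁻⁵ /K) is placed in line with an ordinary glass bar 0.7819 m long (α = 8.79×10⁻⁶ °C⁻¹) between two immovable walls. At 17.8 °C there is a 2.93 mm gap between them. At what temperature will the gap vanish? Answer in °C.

T = 77.3 °C

Gap closes when ΔL₁ + ΔL₂ = 2.93 mm = 2.93×10⁻³ m
(α₁L₁ + α₂L₂)ΔT = g
α₁L₁ + α₂L₂ = 1.94×10⁻⁵×2.185 + 8.79×10⁻⁶×0.7819 = 4.9261901×10⁻⁵ m/K
ΔT = 2.93×10⁻³ / 4.9261901×10⁻⁵ = 59.478 K
T = 17.8 + 59.478 = 77.278 °C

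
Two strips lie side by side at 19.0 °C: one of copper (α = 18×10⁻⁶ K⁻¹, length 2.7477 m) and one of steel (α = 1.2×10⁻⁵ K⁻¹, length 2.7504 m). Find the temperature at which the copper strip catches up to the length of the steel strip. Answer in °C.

Equal length when α₁L₁ΔT − α₂L₂ΔT = L₂ − L₁ = 2.70×10⁻³ m
α₁L₁ = 4.94586×10⁻⁵, α₂L₂ = 3.30048×10⁻⁵ → Δ(αL) = 1.64538×10⁻⁵ m/K
ΔT = 2.70×10⁻³ / 1.64538×10⁻⁵ = 164.096 K, so T = 19.0 + 164.096 = 183.096 °C

T = 183.1 °C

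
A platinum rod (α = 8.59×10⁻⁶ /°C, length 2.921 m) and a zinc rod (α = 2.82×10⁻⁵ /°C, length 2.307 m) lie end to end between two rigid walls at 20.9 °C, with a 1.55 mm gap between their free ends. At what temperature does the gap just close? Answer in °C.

T = 38.1 °C

α₁L₁ = 2.509139×10⁻⁵ m/K, α₂L₂ = 6.50574×10⁻⁵ m/K → total 9.014879×10⁻⁵ m/K
ΔT = g/(α₁L₁+α₂L₂) = 1.55×10⁻³ / 9.014879×10⁻⁵ = 17.194 K
T = 20.9 + 17.194 = 38.094 °C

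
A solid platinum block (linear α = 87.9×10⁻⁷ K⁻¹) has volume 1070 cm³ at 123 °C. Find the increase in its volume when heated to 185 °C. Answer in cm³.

ΔV = 1.75 cm³

Isotropic solid: β ≈ 3α = 2.6×10⁻⁵ /K; ΔT = 62 K
ΔV = 3αV₀ΔT = 3(87.9×10⁻⁷)(1070)(62) = 1.75 cm³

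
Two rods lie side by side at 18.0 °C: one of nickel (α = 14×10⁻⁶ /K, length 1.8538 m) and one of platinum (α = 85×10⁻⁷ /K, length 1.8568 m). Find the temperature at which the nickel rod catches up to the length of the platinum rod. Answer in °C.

T = 313.0 °C

L₁(1 + α₁ΔT) = L₂(1 + α₂ΔT) ⇒ ΔT = (L₂ − L₁)/(α₁L₁ − α₂L₂)
L₂ − L₁ = 1.8568 − 1.8538 = 3.00×10⁻³ m
α₁L₁ − α₂L₂ = 14×10⁻⁶×1.8538 − 85×10⁻⁷×1.8568 = 1.01704×10⁻⁵ m/K
ΔT = 3.00×10⁻³ / 1.01704×10⁻⁵ = 294.974 K
T = 18.0 + 294.974 = 312.974 °C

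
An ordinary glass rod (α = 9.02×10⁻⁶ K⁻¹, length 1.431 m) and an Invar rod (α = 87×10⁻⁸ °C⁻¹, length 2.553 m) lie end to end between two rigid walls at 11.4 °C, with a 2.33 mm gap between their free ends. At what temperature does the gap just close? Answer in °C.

T = 165 °C

α₁L₁ = 1.290762×10⁻⁵ m/K, α₂L₂ = 2.22111×10⁻⁶ m/K → total 1.512873×10⁻⁵ m/K
ΔT = g/(α₁L₁+α₂L₂) = 2.33×10⁻³ / 1.512873×10⁻⁵ = 154.01 K
T = 11.4 + 154.01 = 165.41 °C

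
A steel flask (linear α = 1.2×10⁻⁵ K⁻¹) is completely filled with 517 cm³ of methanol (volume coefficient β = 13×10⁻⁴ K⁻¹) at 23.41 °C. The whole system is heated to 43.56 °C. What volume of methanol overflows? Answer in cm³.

The flask also expands: β_container ≈ 3α = 3.6×10⁻⁵ /K
Net overflow = V₀(β_liq − 3α_cont)ΔT
β − 3α = 1.30×10⁻³ − 3.6×10⁻⁵ = 1.264×10⁻³ /K; ΔT = 20.15 K
ΔV = 517 × 1.264×10⁻³ × 20.15 = 13.2 cm³

13.2 cm³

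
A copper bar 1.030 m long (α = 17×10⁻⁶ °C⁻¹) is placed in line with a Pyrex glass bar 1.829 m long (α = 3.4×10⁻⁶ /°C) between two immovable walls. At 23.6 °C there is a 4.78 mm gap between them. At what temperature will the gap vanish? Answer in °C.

T = 225 °C

Gap closes when ΔL₁ + ΔL₂ = 4.78 mm = 4.78×10⁻³ m
(α₁L₁ + α₂L₂)ΔT = g
α₁L₁ + α₂L₂ = 17×10⁻⁶×1.030 + 3.4×10⁻⁶×1.829 = 2.37286×10⁻⁵ m/K
ΔT = 4.78×10⁻³ / 2.37286×10⁻⁵ = 201.44 K
T = 23.6 + 201.44 = 225.04 °C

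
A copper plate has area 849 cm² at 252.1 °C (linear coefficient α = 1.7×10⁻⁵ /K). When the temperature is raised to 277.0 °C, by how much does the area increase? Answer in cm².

Area coefficient ≈ 2α; |ΔT| = 24.9 K
ΔA = 2αA₀ΔT = 2(1.7×10⁻⁵)(849)(24.9) = 0.719 cm²

ΔA = 0.719 cm²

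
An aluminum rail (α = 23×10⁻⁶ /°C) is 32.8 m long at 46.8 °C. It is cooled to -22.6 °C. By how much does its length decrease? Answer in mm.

|ΔT| = |-22.6 − 46.8| = 69.4 K
ΔL = αL₀ΔT = (23×10⁻⁶)(32.8)(69.4) = 5.24×10⁻² m

ΔL = 52.4 mm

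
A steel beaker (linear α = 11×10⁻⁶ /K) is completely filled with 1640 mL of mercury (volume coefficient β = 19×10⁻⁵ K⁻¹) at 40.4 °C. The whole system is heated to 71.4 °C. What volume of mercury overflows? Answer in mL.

The beaker also expands: β_container ≈ 3α = 3.3×10⁻⁵ /K
Net overflow = V₀(β_liq − 3α_cont)ΔT
β − 3α = 1.90×10⁻⁴ − 3.3×10⁻⁵ = 1.57×10⁻⁴ /K; ΔT = 31.0 K
ΔV = 1640 × 1.57×10⁻⁴ × 31.0 = 7.98 mL

7.98 mL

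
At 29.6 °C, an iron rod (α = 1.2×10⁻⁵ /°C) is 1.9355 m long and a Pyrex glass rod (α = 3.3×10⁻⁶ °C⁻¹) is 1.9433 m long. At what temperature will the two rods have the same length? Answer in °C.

T = 493.5 °C

L₁(1 + α₁ΔT) = L₂(1 + α₂ΔT) ⇒ ΔT = (L₂ − L₁)/(α₁L₁ − α₂L₂)
L₂ − L₁ = 1.9433 − 1.9355 = 7.80×10⁻³ m
α₁L₁ − α₂L₂ = 1.2×10⁻⁵×1.9355 − 3.3×10⁻⁶×1.9433 = 1.681311×10⁻⁵ m/K
ΔT = 7.80×10⁻³ / 1.681311×10⁻⁵ = 463.924 K
T = 29.6 + 463.924 = 493.524 °C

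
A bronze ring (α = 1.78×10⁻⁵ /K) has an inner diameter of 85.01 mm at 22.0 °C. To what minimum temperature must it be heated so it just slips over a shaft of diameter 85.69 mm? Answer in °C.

T = 471 °C

Required Δd = 85.69 − 85.01 = 0.68 mm
Δd = αd₀ΔT ⇒ ΔT = Δd/(αd₀) = 0.68 / (1.78×10⁻⁵ × 85.01) = 449.39 K
T_min = 22.0 + 449.39 = 471.39 °C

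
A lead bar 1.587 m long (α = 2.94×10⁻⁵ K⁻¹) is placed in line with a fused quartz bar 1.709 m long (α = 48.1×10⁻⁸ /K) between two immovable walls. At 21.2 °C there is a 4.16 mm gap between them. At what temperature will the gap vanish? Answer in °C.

α₁L₁ = 4.66578×10⁻⁵ m/K, α₂L₂ = 8.22029×10⁻⁷ m/K → total 4.7479829×10⁻⁵ m/K
ΔT = g/(α₁L₁+α₂L₂) = 4.16×10⁻³ / 4.7479829×10⁻⁵ = 87.62 K
T = 21.2 + 87.62 = 108.82 °C

T = 109 °C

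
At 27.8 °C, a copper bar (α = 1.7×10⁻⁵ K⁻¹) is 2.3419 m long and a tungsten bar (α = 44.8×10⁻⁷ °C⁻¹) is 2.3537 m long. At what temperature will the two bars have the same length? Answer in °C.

T = 431.0 °C

L₁(1 + α₁ΔT) = L₂(1 + α₂ΔT) ⇒ ΔT = (L₂ − L₁)/(α₁L₁ − α₂L₂)
L₂ − L₁ = 2.3537 − 2.3419 = 1.18×10⁻² m
α₁L₁ − α₂L₂ = 1.7×10⁻⁵×2.3419 − 44.8×10⁻⁷×2.3537 = 2.9267724×10⁻⁵ m/K
ΔT = 1.18×10⁻² / 2.9267724×10⁻⁵ = 403.175 K
T = 27.8 + 403.175 = 430.975 °C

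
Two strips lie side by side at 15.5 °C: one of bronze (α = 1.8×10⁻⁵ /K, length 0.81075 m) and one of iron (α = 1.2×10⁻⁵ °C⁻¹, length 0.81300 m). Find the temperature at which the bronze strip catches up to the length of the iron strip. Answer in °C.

Equal length when α₁L₁ΔT − α₂L₂ΔT = L₂ − L₁ = 2.25×10⁻³ m
α₁L₁ = 1.45935×10⁻⁵, α₂L₂ = 9.756×10⁻⁶ → Δ(αL) = 4.8375×10⁻⁶ m/K
ΔT = 2.25×10⁻³ / 4.8375×10⁻⁶ = 465.116 K, so T = 15.5 + 465.116 = 480.616 °C

T = 480.6 °C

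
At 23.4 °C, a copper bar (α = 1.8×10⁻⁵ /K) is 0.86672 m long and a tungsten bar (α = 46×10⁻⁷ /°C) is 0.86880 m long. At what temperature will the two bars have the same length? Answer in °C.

Equal length when α₁L₁ΔT − α₂L₂ΔT = L₂ − L₁ = 2.08×10⁻³ m
α₁L₁ = 1.560096×10⁻⁵, α₂L₂ = 3.99648×10⁻⁶ → Δ(αL) = 1.160448×10⁻⁵ m/K
ΔT = 2.08×10⁻³ / 1.160448×10⁻⁵ = 179.241 K, so T = 23.4 + 179.241 = 202.641 °C

T = 202.6 °C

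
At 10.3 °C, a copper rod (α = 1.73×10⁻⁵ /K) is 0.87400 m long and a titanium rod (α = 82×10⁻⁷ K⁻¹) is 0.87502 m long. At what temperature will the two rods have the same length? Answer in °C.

T = 138.7 °C

Equal length when α₁L₁ΔT − α₂L₂ΔT = L₂ − L₁ = 1.02×10⁻³ m
α₁L₁ = 1.51202×10⁻⁵, α₂L₂ = 7.175164×10⁻⁶ → Δ(αL) = 7.945036×10⁻⁶ m/K
ΔT = 1.02×10⁻³ / 7.945036×10⁻⁶ = 128.382 K, so T = 10.3 + 128.382 = 138.682 °C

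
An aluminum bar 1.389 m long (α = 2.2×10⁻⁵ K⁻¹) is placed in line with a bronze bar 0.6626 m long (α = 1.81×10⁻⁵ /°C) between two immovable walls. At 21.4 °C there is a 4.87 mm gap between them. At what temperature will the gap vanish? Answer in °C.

T = 136 °C

α₁L₁ = 3.0558×10⁻⁵ m/K, α₂L₂ = 1.199306×10⁻⁵ m/K → total 4.255106×10⁻⁵ m/K
ΔT = g/(α₁L₁+α₂L₂) = 4.87×10⁻³ / 4.255106×10⁻⁵ = 114.45 K
T = 21.4 + 114.45 = 135.85 °C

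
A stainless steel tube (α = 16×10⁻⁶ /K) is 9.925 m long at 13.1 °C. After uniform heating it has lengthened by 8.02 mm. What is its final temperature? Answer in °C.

ΔL = αL₀ΔT ⇒ ΔT = ΔL / (αL₀)
ΔT = 8.02×10⁻³ m / (16×10⁻⁶ × 9.925 m) = 50.504 K
T = 13.1 + 50.504 = 63.604 °C

T = 63.6 °C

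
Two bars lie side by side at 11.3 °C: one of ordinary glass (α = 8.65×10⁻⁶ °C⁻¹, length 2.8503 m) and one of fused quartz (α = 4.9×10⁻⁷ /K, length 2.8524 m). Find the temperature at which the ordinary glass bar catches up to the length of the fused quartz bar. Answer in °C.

T = 101.6 °C

L₁(1 + α₁ΔT) = L₂(1 + α₂ΔT) ⇒ ΔT = (L₂ − L₁)/(α₁L₁ − α₂L₂)
L₂ − L₁ = 2.8524 − 2.8503 = 2.10×10⁻³ m
α₁L₁ − α₂L₂ = 8.65×10⁻⁶×2.8503 − 4.9×10⁻⁷×2.8524 = 2.3257419×10⁻⁵ m/K
ΔT = 2.10×10⁻³ / 2.3257419×10⁻⁵ = 90.294 K
T = 11.3 + 90.294 = 101.594 °C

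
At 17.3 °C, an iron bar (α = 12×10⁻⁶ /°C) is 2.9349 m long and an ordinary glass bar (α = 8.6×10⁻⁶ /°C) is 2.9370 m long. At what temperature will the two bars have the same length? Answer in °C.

T = 228.1 °C

Equal length when α₁L₁ΔT − α₂L₂ΔT = L₂ − L₁ = 2.10×10⁻³ m
α₁L₁ = 3.52188×10⁻⁵, α₂L₂ = 2.52582×10⁻⁵ → Δ(αL) = 9.9606×10⁻⁶ m/K
ΔT = 2.10×10⁻³ / 9.9606×10⁻⁶ = 210.831 K, so T = 17.3 + 210.831 = 228.131 °C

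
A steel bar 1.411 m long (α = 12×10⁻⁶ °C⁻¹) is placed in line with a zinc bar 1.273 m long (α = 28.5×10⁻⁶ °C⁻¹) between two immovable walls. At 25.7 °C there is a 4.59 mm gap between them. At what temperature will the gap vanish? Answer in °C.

α₁L₁ = 1.6932×10⁻⁵ m/K, α₂L₂ = 3.62805×10⁻⁵ m/K → total 5.32125×10⁻⁵ m/K
ΔT = g/(α₁L₁+α₂L₂) = 4.59×10⁻³ / 5.32125×10⁻⁵ = 86.26 K
T = 25.7 + 86.26 = 111.96 °C

T = 112 °C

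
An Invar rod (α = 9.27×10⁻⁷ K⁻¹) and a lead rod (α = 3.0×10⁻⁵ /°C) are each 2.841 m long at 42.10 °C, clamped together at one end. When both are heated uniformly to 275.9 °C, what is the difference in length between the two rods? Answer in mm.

ΔT = 233.80 K
Invar: ΔL = 9.27×10⁻⁷ × 2.841 m × 233.80 = 6.1574×10⁻⁴ m = 0.61574 mm
lead: ΔL = 3.0×10⁻⁵ × 2.841 m × 233.80 = 1.9927×10⁻² m = 19.927 mm
difference = 19.927 − 0.61574 = 19.31126 mm

19.3 mm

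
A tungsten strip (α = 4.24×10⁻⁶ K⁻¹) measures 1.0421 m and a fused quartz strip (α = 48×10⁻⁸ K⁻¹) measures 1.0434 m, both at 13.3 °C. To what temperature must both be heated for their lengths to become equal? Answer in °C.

T = 345.1 °C

L₁(1 + α₁ΔT) = L₂(1 + α₂ΔT) ⇒ ΔT = (L₂ − L₁)/(α₁L₁ − α₂L₂)
L₂ − L₁ = 1.0434 − 1.0421 = 1.30×10⁻³ m
α₁L₁ − α₂L₂ = 4.24×10⁻⁶×1.0421 − 48×10⁻⁸×1.0434 = 3.917672×10⁻⁶ m/K
ΔT = 1.30×10⁻³ / 3.917672×10⁻⁶ = 331.830 K
T = 13.3 + 331.830 = 345.130 °C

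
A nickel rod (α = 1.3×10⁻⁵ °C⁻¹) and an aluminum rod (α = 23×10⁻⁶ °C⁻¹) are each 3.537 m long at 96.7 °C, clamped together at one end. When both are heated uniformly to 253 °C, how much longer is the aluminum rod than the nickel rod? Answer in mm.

ΔT = 156.3 K
nickel: ΔL = 1.3×10⁻⁵ × 3.537 m × 156.3 = 7.1868×10⁻³ m = 7.1868 mm
aluminum: ΔL = 23×10⁻⁶ × 3.537 m × 156.3 = 1.2715×10⁻² m = 12.715 mm
difference = 12.715 − 7.1868 = 5.5282 mm

5.53 mm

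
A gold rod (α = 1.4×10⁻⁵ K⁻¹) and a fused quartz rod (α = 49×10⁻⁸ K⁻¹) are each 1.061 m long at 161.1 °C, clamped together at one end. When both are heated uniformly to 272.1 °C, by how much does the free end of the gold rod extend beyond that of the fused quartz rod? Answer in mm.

ΔT = 111.0 K
gold: ΔL = 1.4×10⁻⁵ × 1.061 m × 111.0 = 1.6488×10⁻³ m = 1.6488 mm
fused quartz: ΔL = 49×10⁻⁸ × 1.061 m × 111.0 = 5.7708×10⁻⁵ m = 0.057708 mm
difference = 1.6488 − 0.057708 = 1.591092 mm

1.59 mm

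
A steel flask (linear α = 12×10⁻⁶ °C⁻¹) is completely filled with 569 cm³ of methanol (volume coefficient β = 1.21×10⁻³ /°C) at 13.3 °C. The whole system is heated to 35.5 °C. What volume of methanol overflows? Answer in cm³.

14.8 cm³

The flask also expands: β_container ≈ 3α = 3.6×10⁻⁵ /K
Net overflow = V₀(β_liq − 3α_cont)ΔT
β − 3α = 1.21×10⁻³ − 3.6×10⁻⁵ = 1.174×10⁻³ /K; ΔT = 22.2 K
ΔV = 569 × 1.174×10⁻³ × 22.2 = 14.8 cm³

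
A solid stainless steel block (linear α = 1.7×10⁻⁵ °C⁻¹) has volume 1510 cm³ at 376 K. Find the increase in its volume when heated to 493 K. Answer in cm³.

Isotropic solid: β ≈ 3α = 5.1×10⁻⁵ /K; ΔT = 117 K
ΔV = 3αV₀ΔT = 3(1.7×10⁻⁵)(1510)(117) = 9.01 cm³

ΔV = 9.01 cm³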